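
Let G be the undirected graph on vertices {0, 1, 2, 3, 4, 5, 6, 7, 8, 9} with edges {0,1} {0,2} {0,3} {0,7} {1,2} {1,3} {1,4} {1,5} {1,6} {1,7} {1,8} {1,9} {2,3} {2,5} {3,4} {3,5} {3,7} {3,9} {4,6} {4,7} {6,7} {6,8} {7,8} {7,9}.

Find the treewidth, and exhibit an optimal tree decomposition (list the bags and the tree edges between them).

The largest bag has 4 vertices, giving width 3; this decomposition certifies tw(G) ≤ 3. For the lower bound, the 4 vertices {1, 6, 7, 8} are pairwise adjacent, and any tree decomposition puts a clique entirely inside one bag — forcing width ≥ 3. The upper and lower bounds meet at 3, so that is the treewidth.

Treewidth 3.
One such decomposition:
Bags: B1 = {1, 3, 4, 7}  B2 = {1, 4, 6, 7}  B3 = {0, 1, 3, 7}  B4 = {1, 3, 7, 9}  B5 = {0, 1, 2, 3}  B6 = {1, 2, 3, 5}  B7 = {1, 6, 7, 8}
Tree: B1–B2, B1–B3, B1–B4, B3–B5, B5–B6, B2–B7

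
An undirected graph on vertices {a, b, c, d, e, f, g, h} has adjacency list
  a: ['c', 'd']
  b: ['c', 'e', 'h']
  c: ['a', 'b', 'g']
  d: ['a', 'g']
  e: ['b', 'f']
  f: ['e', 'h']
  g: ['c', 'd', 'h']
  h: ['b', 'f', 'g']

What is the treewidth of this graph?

A width-2 tree decomposition is:
Bags: B1 = {e, f, h}  B2 = {b, e, h}  B3 = {b, g, h}  B4 = {b, c, g}  B5 = {c, d, g}  B6 = {a, c, d}
Tree: B1–B2, B2–B3, B3–B4, B4–B5, B5–B6
Every bag has size at most 3, so the width is 3 − 1 = 2 and tw(G) ≤ 2. The edges f–e–b–h–f form a cycle, so G is not a tree and its treewidth is at least 2. The upper and lower bounds meet at 2, so that is the treewidth.

2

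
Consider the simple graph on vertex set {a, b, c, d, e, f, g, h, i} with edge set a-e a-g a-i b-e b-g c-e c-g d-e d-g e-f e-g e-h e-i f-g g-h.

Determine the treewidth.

2

A width-2 tree decomposition is:
Bags: B1 = {a, e, g}  B2 = {e, f, g}  B3 = {b, e, g}  B4 = {a, e, i}  B5 = {d, e, g}  B6 = {c, e, g}  B7 = {e, g, h}
Tree: B1–B2, B1–B3, B1–B4, B1–B5, B5–B6, B1–B7
The largest bag has 3 vertices, giving width 2; this decomposition certifies tw(G) ≤ 2. On the other hand G contains the 3-clique {d, e, g}. A clique must lie in a single bag of any decomposition, so no decomposition can have width below 2. The upper and lower bounds meet at 2, so that is the treewidth.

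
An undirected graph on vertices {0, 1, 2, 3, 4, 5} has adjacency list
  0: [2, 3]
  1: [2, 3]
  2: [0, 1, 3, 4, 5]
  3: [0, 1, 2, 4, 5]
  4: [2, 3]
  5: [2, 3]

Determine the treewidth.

A width-2 tree decomposition is:
Bags: B1 = {2, 3, 5}  B2 = {1, 2, 3}  B3 = {0, 2, 3}  B4 = {2, 3, 4}
Tree: B1–B2, B2–B3, B3–B4
The largest bag has 3 vertices, giving width 2; this decomposition certifies tw(G) ≤ 2. Conversely, {0, 2, 3} is a clique of size 3, and the vertices of any clique must share a bag in every tree decomposition; so some bag has ≥ 3 vertices and tw(G) ≥ 2. Therefore the treewidth is 2.

2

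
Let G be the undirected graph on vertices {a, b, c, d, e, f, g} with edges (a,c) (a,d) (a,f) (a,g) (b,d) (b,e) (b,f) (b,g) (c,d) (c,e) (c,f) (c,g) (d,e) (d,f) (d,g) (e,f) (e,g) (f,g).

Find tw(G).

A width-4 tree decomposition is:
Bags: B1 = {b, d, e, f, g}  B2 = {c, d, e, f, g}  B3 = {a, c, d, f, g}
Tree: B1–B2, B2–B3
Each bag holds 5 vertices, so the decomposition has width 4, which upper-bounds the treewidth. For the lower bound, the 5 vertices {c, d, e, f, g} are pairwise adjacent, and any tree decomposition puts a clique entirely inside one bag — forcing width ≥ 4. Therefore the treewidth is 4.

4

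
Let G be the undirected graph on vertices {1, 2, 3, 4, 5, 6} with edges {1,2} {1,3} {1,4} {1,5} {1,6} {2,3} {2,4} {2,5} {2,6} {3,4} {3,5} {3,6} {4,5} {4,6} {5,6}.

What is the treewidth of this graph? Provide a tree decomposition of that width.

Treewidth 5.
One such decomposition:
Bags: B1 = {1, 2, 3, 4, 5, 6}
Tree: (single bag)

With just one bag of size 6, the width is 6 − 1 = 5, so tw(G) ≤ 5. Conversely, {1, 2, 3, 4, 5, 6} is a clique of size 6, and the vertices of any clique must share a bag in every tree decomposition; so some bag has ≥ 6 vertices and tw(G) ≥ 5. Therefore the treewidth is 5.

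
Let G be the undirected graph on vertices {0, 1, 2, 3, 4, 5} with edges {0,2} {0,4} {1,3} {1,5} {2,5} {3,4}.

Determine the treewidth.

A width-2 tree decomposition is:
Bags: B1 = {0, 2, 4}  B2 = {2, 3, 4}  B3 = {1, 2, 3}  B4 = {1, 2, 5}
Tree: B1–B2, B2–B3, B3–B4
The largest bag has 3 vertices, giving width 2; this decomposition certifies tw(G) ≤ 2. The edges 2–0–4–3–1–5–2 form a cycle, so G is not a tree and its treewidth is at least 2. Therefore the treewidth is 2.

2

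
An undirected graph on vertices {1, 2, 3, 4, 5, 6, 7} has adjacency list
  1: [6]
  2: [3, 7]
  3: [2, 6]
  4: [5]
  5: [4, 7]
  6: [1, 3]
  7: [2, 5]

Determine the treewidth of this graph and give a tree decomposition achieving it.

Every bag has size at most 2, so the width is 2 − 1 = 1 and tw(G) ≤ 1. G has an edge, so its treewidth is at least 1. The upper and lower bounds meet at 1, so that is the treewidth.

Treewidth 1.
One such decomposition:
Bags: B1 = {4, 5}  B2 = {5, 7}  B3 = {2, 7}  B4 = {2, 3}  B5 = {3, 6}  B6 = {1, 6}
Tree: B1–B2, B2–B3, B3–B4, B4–B5, B5–B6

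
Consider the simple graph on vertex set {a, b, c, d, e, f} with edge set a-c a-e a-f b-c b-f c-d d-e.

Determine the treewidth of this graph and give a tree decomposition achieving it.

Each bag holds 3 vertices, so the decomposition has width 2, which upper-bounds the treewidth. For the lower bound, G contains the cycle b–f–a–c–b, so G is not a forest; only forests have treewidth ≤ 1, hence tw(G) ≥ 2. Combining the bounds, tw(G) = 2.

Treewidth 2.
One such decomposition:
Bags: B1 = {b, c, f}  B2 = {a, c, f}  B3 = {a, c, d}  B4 = {a, d, e}
Tree: B1–B2, B2–B3, B3–B4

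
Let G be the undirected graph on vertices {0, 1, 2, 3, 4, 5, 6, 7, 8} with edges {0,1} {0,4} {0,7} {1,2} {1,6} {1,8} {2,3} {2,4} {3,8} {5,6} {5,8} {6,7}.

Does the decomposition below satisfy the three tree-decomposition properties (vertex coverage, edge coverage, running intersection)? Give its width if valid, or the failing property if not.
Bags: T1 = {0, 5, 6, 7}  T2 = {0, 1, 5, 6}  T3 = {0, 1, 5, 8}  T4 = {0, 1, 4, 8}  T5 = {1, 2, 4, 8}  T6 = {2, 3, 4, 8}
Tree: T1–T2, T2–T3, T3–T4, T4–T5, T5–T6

Checking the three conditions: (i) the bags cover all of {0, 1, 2, 3, 4, 5, 6, 7, 8}; (ii) for each edge, some bag contains both endpoints; (iii) the bags containing any fixed vertex form a subtree. All hold, so the decomposition is valid with width 4 − 1 = 3.

Yes; width 3.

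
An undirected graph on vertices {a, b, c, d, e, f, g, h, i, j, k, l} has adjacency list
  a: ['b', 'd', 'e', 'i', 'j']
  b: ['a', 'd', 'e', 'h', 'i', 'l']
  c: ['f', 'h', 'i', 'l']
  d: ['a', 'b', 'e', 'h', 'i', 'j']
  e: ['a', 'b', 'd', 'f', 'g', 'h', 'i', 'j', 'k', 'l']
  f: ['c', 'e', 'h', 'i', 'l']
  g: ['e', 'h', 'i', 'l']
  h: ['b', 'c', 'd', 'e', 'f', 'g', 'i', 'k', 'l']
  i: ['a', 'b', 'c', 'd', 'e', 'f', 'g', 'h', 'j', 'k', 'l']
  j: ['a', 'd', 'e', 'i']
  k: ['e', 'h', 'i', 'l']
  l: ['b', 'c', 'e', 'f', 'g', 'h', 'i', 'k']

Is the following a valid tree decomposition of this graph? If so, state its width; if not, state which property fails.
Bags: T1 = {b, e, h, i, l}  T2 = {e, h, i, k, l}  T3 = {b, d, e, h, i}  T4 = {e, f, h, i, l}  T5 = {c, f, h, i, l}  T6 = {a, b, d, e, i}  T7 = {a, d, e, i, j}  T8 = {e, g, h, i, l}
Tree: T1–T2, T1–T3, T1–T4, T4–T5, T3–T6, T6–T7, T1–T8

Checking the three conditions: (i) the bags cover all of {a, b, c, d, e, f, g, h, i, j, k, l}; (ii) for each edge, some bag contains both endpoints; (iii) the bags containing any fixed vertex form a subtree. All hold, so the decomposition is valid with width 5 − 1 = 4.

Yes; width 4.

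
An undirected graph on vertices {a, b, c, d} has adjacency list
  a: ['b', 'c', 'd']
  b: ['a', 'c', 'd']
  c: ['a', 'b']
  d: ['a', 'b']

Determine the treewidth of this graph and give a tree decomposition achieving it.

Treewidth 2.
Bags: B1 = {a, b, d}  B2 = {a, b, c}
Tree: B1–B2

Every bag has size at most 3, so the width is 3 − 1 = 2 and tw(G) ≤ 2. For the lower bound, the 3 vertices {a, b, d} are pairwise adjacent, and any tree decomposition puts a clique entirely inside one bag — forcing width ≥ 2. Combining the bounds, tw(G) = 2.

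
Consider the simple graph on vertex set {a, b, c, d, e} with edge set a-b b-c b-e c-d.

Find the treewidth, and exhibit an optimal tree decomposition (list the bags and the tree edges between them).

Treewidth 1.
One optimal decomposition is:
Bags: B1 = {b, c}  B2 = {b, e}  B3 = {a, b}  B4 = {c, d}
Tree: B1–B2, B1–B3, B1–B4

Each bag holds 2 vertices, so the decomposition has width 1, which upper-bounds the treewidth. Since G has at least one edge (e.g. c–b), it is not an edgeless graph, so tw(G) ≥ 1. Hence tw(G) = 1 exactly.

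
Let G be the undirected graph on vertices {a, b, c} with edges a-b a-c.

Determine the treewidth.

A width-1 tree decomposition is:
Bags: B1 = {a, b}  B2 = {a, c}
Tree: B1–B2
Each bag holds 2 vertices, so the decomposition has width 1, which upper-bounds the treewidth. Any graph with an edge has treewidth ≥ 1, and G has the edge a–b. Combining the bounds, tw(G) = 1.

1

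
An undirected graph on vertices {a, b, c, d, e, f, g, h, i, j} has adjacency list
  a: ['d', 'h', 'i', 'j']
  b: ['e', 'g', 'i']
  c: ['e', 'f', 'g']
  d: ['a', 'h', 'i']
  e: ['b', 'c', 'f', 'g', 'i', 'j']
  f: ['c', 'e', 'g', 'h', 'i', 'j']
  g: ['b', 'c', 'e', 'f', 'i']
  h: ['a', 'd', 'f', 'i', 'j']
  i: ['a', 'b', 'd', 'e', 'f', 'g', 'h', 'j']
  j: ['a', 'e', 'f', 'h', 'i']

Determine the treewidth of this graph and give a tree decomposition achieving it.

Treewidth 3.
One such decomposition:
Bags: B1 = {c, e, f, g}  B2 = {e, f, g, i}  B3 = {e, f, i, j}  B4 = {f, h, i, j}  B5 = {a, h, i, j}  B6 = {a, d, h, i}  B7 = {b, e, g, i}
Tree: B1–B2, B2–B3, B3–B4, B4–B5, B5–B6, B2–B7

Every bag has size at most 4, so the width is 4 − 1 = 3 and tw(G) ≤ 3. On the other hand G contains the 4-clique {c, e, f, g}. A clique must lie in a single bag of any decomposition, so no decomposition can have width below 3. Therefore the treewidth is 3.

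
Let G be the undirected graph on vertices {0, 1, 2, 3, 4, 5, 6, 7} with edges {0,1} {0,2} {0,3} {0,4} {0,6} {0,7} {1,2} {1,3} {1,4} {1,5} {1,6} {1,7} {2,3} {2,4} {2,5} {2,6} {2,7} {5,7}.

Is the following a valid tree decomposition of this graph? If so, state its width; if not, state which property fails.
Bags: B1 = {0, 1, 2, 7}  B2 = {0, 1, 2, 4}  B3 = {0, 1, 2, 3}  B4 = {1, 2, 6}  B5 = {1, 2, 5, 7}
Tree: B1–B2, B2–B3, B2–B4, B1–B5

A tree decomposition must satisfy three properties: every vertex lies in some bag; for every edge, both endpoints lie together in some bag; and for every vertex, the bags containing it form a connected subtree. Here edge (0,6) lies in no bag, so the decomposition is invalid.

No — edge (0,6) lies in no bag.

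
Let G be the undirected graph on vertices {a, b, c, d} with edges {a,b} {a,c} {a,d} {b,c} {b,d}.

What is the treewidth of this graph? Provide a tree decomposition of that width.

Treewidth 2.
One optimal decomposition is:
Bags: B1 = {a, b, c}  B2 = {a, b, d}
Tree: B1–B2

Every bag has size at most 3, so the width is 3 − 1 = 2 and tw(G) ≤ 2. Conversely, {a, b, d} is a clique of size 3, and the vertices of any clique must share a bag in every tree decomposition; so some bag has ≥ 3 vertices and tw(G) ≥ 2. Therefore the treewidth is 2.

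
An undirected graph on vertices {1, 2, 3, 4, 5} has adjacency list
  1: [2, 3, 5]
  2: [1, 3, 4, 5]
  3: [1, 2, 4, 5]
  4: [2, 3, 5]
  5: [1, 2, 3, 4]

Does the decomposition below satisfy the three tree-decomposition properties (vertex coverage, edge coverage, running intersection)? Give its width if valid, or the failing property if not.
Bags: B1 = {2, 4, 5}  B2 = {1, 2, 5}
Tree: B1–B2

A tree decomposition must satisfy three properties: every vertex lies in some bag; for every edge, both endpoints lie together in some bag; and for every vertex, the bags containing it form a connected subtree. Here vertex 3 appears in no bag, so the decomposition is invalid.

No — vertex 3 appears in no bag.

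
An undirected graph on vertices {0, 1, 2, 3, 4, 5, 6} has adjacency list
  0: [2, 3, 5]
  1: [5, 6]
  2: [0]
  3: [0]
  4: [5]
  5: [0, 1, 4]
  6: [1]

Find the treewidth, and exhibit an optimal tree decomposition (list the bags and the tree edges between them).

The largest bag has 2 vertices, giving width 1; this decomposition certifies tw(G) ≤ 1. Since G has at least one edge (e.g. 1–5), it is not an edgeless graph, so tw(G) ≥ 1. Combining the bounds, tw(G) = 1.

Treewidth 1.
Bags: B1 = {1, 5}  B2 = {0, 5}  B3 = {1, 6}  B4 = {0, 2}  B5 = {4, 5}  B6 = {0, 3}
Tree: B1–B2, B1–B3, B2–B4, B1–B5, B4–B6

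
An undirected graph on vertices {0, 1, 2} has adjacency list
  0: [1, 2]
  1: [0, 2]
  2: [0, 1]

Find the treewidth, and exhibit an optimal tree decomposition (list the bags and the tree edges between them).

Treewidth 2.
One optimal decomposition is:
Bags: B1 = {0, 1, 2}
Tree: (single bag)

A single bag containing all 3 vertices is trivially a valid decomposition of width 2. For the lower bound, the 3 vertices {0, 1, 2} are pairwise adjacent, and any tree decomposition puts a clique entirely inside one bag — forcing width ≥ 2. Hence tw(G) = 2 exactly.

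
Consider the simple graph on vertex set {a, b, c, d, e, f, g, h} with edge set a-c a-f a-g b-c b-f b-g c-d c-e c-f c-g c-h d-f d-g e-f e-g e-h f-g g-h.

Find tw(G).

3

A width-3 tree decomposition is:
Bags: B1 = {a, c, f, g}  B2 = {c, e, f, g}  B3 = {c, d, f, g}  B4 = {b, c, f, g}  B5 = {c, e, g, h}
Tree: B1–B2, B2–B3, B1–B4, B2–B5
Every bag has size at most 4, so the width is 4 − 1 = 3 and tw(G) ≤ 3. For the lower bound, the 4 vertices {c, e, g, h} are pairwise adjacent, and any tree decomposition puts a clique entirely inside one bag — forcing width ≥ 3. The upper and lower bounds meet at 3, so that is the treewidth.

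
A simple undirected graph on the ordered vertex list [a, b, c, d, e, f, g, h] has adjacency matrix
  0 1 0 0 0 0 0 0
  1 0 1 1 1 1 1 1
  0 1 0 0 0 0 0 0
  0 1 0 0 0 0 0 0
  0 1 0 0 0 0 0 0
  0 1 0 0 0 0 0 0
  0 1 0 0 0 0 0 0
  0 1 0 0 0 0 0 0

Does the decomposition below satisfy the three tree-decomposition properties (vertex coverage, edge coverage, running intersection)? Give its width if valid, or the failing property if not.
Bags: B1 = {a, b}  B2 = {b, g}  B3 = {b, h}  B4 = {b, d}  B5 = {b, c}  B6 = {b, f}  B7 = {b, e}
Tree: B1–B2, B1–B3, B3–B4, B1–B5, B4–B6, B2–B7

Yes; width 1.

Every vertex of G appears in some bag (union = {a, b, c, d, e, f, g, h}); every edge is covered by a bag; and for each vertex v the set of bags containing v is connected in the bag tree. The decomposition is therefore valid. The largest bag has 2 vertices, so the width is 1.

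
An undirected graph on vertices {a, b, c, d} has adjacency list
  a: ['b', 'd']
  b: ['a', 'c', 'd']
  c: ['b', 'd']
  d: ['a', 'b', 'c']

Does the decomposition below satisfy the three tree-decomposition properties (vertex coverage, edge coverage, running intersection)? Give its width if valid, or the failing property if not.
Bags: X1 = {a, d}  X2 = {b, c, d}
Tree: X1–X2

No — edge (b,a) lies in no bag.

A tree decomposition must satisfy three properties: every vertex lies in some bag; for every edge, both endpoints lie together in some bag; and for every vertex, the bags containing it form a connected subtree. Here edge (b,a) lies in no bag, so the decomposition is invalid.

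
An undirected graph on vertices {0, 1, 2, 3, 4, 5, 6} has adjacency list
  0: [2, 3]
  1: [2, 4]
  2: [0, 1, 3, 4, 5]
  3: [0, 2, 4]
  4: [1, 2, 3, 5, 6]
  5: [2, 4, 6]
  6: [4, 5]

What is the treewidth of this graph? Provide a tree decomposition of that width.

Treewidth 2.
Bags: B1 = {2, 3, 4}  B2 = {1, 2, 4}  B3 = {2, 4, 5}  B4 = {0, 2, 3}  B5 = {4, 5, 6}
Tree: B1–B2, B2–B3, B1–B4, B3–B5

Each bag holds 3 vertices, so the decomposition has width 2, which upper-bounds the treewidth. Conversely, {0, 2, 3} is a clique of size 3, and the vertices of any clique must share a bag in every tree decomposition; so some bag has ≥ 3 vertices and tw(G) ≥ 2. The upper and lower bounds meet at 2, so that is the treewidth.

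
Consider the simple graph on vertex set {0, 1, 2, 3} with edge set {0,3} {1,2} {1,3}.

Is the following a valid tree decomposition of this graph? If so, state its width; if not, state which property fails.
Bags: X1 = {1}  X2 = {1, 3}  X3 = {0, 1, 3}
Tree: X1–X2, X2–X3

A tree decomposition must satisfy three properties: every vertex lies in some bag; for every edge, both endpoints lie together in some bag; and for every vertex, the bags containing it form a connected subtree. Here vertex 2 appears in no bag, so the decomposition is invalid.

No — vertex 2 appears in no bag.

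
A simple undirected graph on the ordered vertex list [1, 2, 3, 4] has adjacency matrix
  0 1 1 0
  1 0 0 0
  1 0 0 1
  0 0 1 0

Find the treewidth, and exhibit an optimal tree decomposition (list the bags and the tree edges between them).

The largest bag has 2 vertices, giving width 1; this decomposition certifies tw(G) ≤ 1. Since G has at least one edge (e.g. 4–3), it is not an edgeless graph, so tw(G) ≥ 1. The upper and lower bounds meet at 1, so that is the treewidth.

Treewidth 1.
One optimal decomposition is:
Bags: B1 = {3, 4}  B2 = {1, 3}  B3 = {1, 2}
Tree: B1–B2, B2–B3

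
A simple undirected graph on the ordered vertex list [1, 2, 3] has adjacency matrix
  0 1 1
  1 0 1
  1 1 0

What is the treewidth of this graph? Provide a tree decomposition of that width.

With just one bag of size 3, the width is 3 − 1 = 2, so tw(G) ≤ 2. On the other hand G contains the 3-clique {1, 2, 3}. A clique must lie in a single bag of any decomposition, so no decomposition can have width below 2. Hence tw(G) = 2 exactly.

Treewidth 2.
One optimal decomposition is:
Bags: B1 = {1, 2, 3}
Tree: (single bag)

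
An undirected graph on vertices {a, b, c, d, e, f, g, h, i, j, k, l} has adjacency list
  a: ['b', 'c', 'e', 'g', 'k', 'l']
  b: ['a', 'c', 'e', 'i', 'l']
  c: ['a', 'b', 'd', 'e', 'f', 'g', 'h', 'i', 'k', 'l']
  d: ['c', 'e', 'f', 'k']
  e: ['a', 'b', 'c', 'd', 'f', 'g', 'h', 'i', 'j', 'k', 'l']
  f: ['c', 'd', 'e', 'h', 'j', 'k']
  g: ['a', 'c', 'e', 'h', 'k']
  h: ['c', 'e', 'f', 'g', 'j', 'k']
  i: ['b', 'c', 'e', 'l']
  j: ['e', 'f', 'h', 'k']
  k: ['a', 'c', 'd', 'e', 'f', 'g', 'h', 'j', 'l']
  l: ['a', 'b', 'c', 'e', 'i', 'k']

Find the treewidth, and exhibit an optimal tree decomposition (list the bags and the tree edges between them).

Every bag has size at most 5, so the width is 5 − 1 = 4 and tw(G) ≤ 4. On the other hand G contains the 5-clique {e, f, h, j, k}. A clique must lie in a single bag of any decomposition, so no decomposition can have width below 4. Combining the bounds, tw(G) = 4.

Treewidth 4.
One such decomposition:
Bags: B1 = {c, e, f, h, k}  B2 = {c, e, g, h, k}  B3 = {a, c, e, g, k}  B4 = {e, f, h, j, k}  B5 = {a, c, e, k, l}  B6 = {a, b, c, e, l}  B7 = {c, d, e, f, k}  B8 = {b, c, e, i, l}
Tree: B1–B2, B2–B3, B1–B4, B3–B5, B5–B6, B1–B7, B6–B8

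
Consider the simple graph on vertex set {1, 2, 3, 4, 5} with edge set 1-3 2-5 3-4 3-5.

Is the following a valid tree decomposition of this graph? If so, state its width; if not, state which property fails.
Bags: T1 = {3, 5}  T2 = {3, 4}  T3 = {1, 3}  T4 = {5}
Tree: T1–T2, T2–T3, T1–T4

A tree decomposition must satisfy three properties: every vertex lies in some bag; for every edge, both endpoints lie together in some bag; and for every vertex, the bags containing it form a connected subtree. Here vertex 2 appears in no bag, so the decomposition is invalid.

No — vertex 2 appears in no bag.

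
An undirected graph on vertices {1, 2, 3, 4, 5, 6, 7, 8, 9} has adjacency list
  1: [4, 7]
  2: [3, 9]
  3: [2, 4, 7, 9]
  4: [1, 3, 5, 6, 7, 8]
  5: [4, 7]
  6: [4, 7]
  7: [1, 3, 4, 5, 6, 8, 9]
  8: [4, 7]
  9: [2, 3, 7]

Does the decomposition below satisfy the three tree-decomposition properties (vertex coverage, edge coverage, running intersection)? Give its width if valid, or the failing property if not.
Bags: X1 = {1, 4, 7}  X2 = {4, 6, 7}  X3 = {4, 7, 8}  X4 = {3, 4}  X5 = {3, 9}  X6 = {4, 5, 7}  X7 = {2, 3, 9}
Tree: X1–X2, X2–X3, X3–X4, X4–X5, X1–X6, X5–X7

A tree decomposition must satisfy three properties: every vertex lies in some bag; for every edge, both endpoints lie together in some bag; and for every vertex, the bags containing it form a connected subtree. Here edge (7,3) lies in no bag, so the decomposition is invalid.

No — edge (7,3) lies in no bag.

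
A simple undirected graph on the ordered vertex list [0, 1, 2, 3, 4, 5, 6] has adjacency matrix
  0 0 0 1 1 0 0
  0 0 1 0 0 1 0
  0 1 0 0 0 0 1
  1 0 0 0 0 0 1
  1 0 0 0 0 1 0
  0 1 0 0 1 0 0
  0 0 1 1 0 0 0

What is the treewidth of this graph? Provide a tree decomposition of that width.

Treewidth 2.
One optimal decomposition is:
Bags: B1 = {1, 4, 5}  B2 = {1, 2, 4}  B3 = {2, 4, 6}  B4 = {3, 4, 6}  B5 = {0, 3, 4}
Tree: B1–B2, B2–B3, B3–B4, B4–B5

The largest bag has 3 vertices, giving width 2; this decomposition certifies tw(G) ≤ 2. Since 4–5–1–2–6–3–0–4 is a cycle in G, G is not acyclic. Forests are exactly the graphs of treewidth ≤ 1, so tw(G) ≥ 2. Hence tw(G) = 2 exactly.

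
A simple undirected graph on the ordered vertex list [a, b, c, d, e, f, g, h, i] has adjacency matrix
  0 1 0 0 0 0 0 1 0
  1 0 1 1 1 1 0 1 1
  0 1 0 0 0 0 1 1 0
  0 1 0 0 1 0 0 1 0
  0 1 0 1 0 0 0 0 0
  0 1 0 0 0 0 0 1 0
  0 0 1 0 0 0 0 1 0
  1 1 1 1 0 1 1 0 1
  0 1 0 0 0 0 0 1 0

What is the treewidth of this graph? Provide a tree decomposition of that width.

Every bag has size at most 3, so the width is 3 − 1 = 2 and tw(G) ≤ 2. For the lower bound, the 3 vertices {b, d, e} are pairwise adjacent, and any tree decomposition puts a clique entirely inside one bag — forcing width ≥ 2. Therefore the treewidth is 2.

Treewidth 2.
One optimal decomposition is:
Bags: B1 = {b, c, h}  B2 = {b, f, h}  B3 = {a, b, h}  B4 = {b, h, i}  B5 = {c, g, h}  B6 = {b, d, h}  B7 = {b, d, e}
Tree: B1–B2, B1–B3, B3–B4, B1–B5, B3–B6, B6–B7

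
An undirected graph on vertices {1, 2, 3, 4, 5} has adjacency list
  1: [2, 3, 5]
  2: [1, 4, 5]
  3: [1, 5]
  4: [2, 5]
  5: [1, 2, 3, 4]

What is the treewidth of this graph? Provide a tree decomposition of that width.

Treewidth 2.
Bags: B1 = {1, 2, 5}  B2 = {2, 4, 5}  B3 = {1, 3, 5}
Tree: B1–B2, B1–B3

Every bag has size at most 3, so the width is 3 − 1 = 2 and tw(G) ≤ 2. For the lower bound, the 3 vertices {1, 2, 5} are pairwise adjacent, and any tree decomposition puts a clique entirely inside one bag — forcing width ≥ 2. Hence tw(G) = 2 exactly.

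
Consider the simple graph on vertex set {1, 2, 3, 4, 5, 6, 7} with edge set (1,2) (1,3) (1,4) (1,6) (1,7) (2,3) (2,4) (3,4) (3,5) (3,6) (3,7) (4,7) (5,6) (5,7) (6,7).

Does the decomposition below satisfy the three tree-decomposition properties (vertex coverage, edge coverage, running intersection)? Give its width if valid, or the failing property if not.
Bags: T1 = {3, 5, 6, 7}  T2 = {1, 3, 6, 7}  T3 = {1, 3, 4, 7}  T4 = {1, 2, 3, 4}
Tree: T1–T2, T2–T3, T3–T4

Yes; width 3.

Every vertex of G appears in some bag (union = {1, 2, 3, 4, 5, 6, 7}); every edge is covered by a bag; and for each vertex v the set of bags containing v is connected in the bag tree. The decomposition is therefore valid. The largest bag has 4 vertices, so the width is 3.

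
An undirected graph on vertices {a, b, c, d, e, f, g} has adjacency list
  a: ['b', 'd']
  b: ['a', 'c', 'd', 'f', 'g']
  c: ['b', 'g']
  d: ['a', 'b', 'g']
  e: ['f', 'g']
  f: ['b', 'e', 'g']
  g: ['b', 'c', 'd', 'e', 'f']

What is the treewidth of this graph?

A width-2 tree decomposition is:
Bags: B1 = {a, b, d}  B2 = {b, d, g}  B3 = {b, f, g}  B4 = {e, f, g}  B5 = {b, c, g}
Tree: B1–B2, B2–B3, B3–B4, B3–B5
Every bag has size at most 3, so the width is 3 − 1 = 2 and tw(G) ≤ 2. For the lower bound, the 3 vertices {e, f, g} are pairwise adjacent, and any tree decomposition puts a clique entirely inside one bag — forcing width ≥ 2. Therefore the treewidth is 2.

2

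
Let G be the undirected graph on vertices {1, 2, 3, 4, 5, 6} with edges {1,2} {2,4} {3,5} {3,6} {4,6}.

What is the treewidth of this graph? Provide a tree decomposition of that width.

The largest bag has 2 vertices, giving width 1; this decomposition certifies tw(G) ≤ 1. Any graph with an edge has treewidth ≥ 1, and G has the edge 5–3. Therefore the treewidth is 1.

Treewidth 1.
One such decomposition:
Bags: B1 = {3, 5}  B2 = {3, 6}  B3 = {4, 6}  B4 = {2, 4}  B5 = {1, 2}
Tree: B1–B2, B2–B3, B3–B4, B4–B5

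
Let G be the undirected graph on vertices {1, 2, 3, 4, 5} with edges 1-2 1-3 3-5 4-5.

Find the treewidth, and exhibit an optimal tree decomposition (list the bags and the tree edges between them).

Every bag has size at most 2, so the width is 2 − 1 = 1 and tw(G) ≤ 1. G has an edge, so its treewidth is at least 1. Hence tw(G) = 1 exactly.

Treewidth 1.
Bags: B1 = {1, 2}  B2 = {1, 3}  B3 = {3, 5}  B4 = {4, 5}
Tree: B1–B2, B2–B3, B3–B4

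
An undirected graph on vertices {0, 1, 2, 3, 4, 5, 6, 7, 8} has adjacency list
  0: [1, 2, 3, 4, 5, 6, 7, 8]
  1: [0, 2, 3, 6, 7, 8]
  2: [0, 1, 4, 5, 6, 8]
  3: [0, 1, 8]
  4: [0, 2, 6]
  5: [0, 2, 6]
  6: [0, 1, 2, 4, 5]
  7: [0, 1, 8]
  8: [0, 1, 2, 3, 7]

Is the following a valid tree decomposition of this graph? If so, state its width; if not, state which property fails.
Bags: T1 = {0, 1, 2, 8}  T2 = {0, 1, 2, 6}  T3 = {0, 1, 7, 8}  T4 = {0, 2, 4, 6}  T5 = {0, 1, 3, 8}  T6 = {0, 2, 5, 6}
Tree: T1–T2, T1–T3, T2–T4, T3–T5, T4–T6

Yes; width 3.

Checking the three conditions: (i) the bags cover all of {0, 1, 2, 3, 4, 5, 6, 7, 8}; (ii) for each edge, some bag contains both endpoints; (iii) the bags containing any fixed vertex form a subtree. All hold, so the decomposition is valid with width 4 − 1 = 3.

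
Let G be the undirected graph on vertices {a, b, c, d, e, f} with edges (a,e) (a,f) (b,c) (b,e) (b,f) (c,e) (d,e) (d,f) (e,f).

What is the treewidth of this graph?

2

A width-2 tree decomposition is:
Bags: B1 = {b, e, f}  B2 = {d, e, f}  B3 = {b, c, e}  B4 = {a, e, f}
Tree: B1–B2, B1–B3, B2–B4
The largest bag has 3 vertices, giving width 2; this decomposition certifies tw(G) ≤ 2. For the lower bound, the 3 vertices {b, c, e} are pairwise adjacent, and any tree decomposition puts a clique entirely inside one bag — forcing width ≥ 2. Hence tw(G) = 2 exactly.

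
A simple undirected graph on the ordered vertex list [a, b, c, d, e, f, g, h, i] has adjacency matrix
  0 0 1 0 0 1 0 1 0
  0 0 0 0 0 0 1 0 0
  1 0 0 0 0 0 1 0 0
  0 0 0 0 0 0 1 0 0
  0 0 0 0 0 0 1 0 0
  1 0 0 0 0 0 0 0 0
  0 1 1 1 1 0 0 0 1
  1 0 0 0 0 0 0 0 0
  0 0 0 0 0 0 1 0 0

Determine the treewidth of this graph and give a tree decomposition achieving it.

Each bag holds 2 vertices, so the decomposition has width 1, which upper-bounds the treewidth. G has an edge, so its treewidth is at least 1. Combining the bounds, tw(G) = 1.

Treewidth 1.
One such decomposition:
Bags: B1 = {e, g}  B2 = {c, g}  B3 = {b, g}  B4 = {d, g}  B5 = {a, c}  B6 = {g, i}  B7 = {a, f}  B8 = {a, h}
Tree: B1–B2, B2–B3, B2–B4, B2–B5, B4–B6, B5–B7, B7–B8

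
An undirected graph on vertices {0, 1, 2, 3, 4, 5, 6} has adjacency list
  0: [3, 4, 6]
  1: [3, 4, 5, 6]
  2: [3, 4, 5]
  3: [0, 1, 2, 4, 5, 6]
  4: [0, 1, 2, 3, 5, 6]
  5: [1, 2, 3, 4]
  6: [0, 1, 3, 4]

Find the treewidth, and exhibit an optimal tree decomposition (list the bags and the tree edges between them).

Every bag has size at most 4, so the width is 4 − 1 = 3 and tw(G) ≤ 3. Conversely, {0, 3, 4, 6} is a clique of size 4, and the vertices of any clique must share a bag in every tree decomposition; so some bag has ≥ 4 vertices and tw(G) ≥ 3. Hence tw(G) = 3 exactly.

Treewidth 3.
One such decomposition:
Bags: B1 = {2, 3, 4, 5}  B2 = {1, 3, 4, 5}  B3 = {1, 3, 4, 6}  B4 = {0, 3, 4, 6}
Tree: B1–B2, B2–B3, B3–B4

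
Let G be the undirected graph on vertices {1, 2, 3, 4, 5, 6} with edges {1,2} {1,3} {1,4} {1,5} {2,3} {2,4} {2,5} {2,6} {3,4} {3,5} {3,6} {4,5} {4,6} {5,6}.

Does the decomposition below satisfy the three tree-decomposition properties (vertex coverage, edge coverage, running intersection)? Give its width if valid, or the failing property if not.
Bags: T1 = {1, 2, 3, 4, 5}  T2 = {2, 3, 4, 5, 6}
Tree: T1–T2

Checking the three conditions: (i) the bags cover all of {1, 2, 3, 4, 5, 6}; (ii) for each edge, some bag contains both endpoints; (iii) the bags containing any fixed vertex form a subtree. All hold, so the decomposition is valid with width 5 − 1 = 4.

Yes; width 4.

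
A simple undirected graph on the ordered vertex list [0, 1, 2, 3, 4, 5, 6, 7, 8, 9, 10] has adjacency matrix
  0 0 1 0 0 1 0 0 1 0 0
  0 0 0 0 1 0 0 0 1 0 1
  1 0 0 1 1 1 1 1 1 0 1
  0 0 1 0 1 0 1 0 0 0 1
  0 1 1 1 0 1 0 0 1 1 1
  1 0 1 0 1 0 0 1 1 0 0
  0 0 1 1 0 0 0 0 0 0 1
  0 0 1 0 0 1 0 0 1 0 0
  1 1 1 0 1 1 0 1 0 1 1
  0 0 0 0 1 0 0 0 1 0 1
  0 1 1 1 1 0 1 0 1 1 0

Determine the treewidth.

A width-3 tree decomposition is:
Bags: B1 = {2, 4, 8, 10}  B2 = {4, 8, 9, 10}  B3 = {2, 4, 5, 8}  B4 = {1, 4, 8, 10}  B5 = {2, 5, 7, 8}  B6 = {0, 2, 5, 8}  B7 = {2, 3, 4, 10}  B8 = {2, 3, 6, 10}
Tree: B1–B2, B1–B3, B2–B4, B3–B5, B3–B6, B1–B7, B7–B8
Each bag holds 4 vertices, so the decomposition has width 3, which upper-bounds the treewidth. For the lower bound, the 4 vertices {1, 4, 8, 10} are pairwise adjacent, and any tree decomposition puts a clique entirely inside one bag — forcing width ≥ 3. Hence tw(G) = 3 exactly.

3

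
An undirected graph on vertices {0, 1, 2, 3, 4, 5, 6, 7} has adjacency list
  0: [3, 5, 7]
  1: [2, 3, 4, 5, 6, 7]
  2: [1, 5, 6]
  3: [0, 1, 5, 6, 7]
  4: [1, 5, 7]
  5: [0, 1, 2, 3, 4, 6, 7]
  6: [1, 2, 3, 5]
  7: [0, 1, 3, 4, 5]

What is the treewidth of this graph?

3

A width-3 tree decomposition is:
Bags: B1 = {1, 3, 5, 7}  B2 = {1, 4, 5, 7}  B3 = {1, 3, 5, 6}  B4 = {1, 2, 5, 6}  B5 = {0, 3, 5, 7}
Tree: B1–B2, B1–B3, B3–B4, B1–B5
The largest bag has 4 vertices, giving width 3; this decomposition certifies tw(G) ≤ 3. On the other hand G contains the 4-clique {0, 3, 5, 7}. A clique must lie in a single bag of any decomposition, so no decomposition can have width below 3. Hence tw(G) = 3 exactly.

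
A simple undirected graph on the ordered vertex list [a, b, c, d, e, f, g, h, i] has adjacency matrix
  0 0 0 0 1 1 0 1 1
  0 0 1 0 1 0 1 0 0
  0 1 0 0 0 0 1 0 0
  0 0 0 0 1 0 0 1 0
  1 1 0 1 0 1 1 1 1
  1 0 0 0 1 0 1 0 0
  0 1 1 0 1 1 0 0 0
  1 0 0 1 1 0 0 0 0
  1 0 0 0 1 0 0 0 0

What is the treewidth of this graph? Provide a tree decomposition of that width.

Treewidth 2.
One optimal decomposition is:
Bags: B1 = {b, e, g}  B2 = {b, c, g}  B3 = {e, f, g}  B4 = {a, e, f}  B5 = {a, e, h}  B6 = {d, e, h}  B7 = {a, e, i}
Tree: B1–B2, B1–B3, B3–B4, B4–B5, B5–B6, B5–B7

Each bag holds 3 vertices, so the decomposition has width 2, which upper-bounds the treewidth. For the lower bound, the 3 vertices {d, e, h} are pairwise adjacent, and any tree decomposition puts a clique entirely inside one bag — forcing width ≥ 2. Therefore the treewidth is 2.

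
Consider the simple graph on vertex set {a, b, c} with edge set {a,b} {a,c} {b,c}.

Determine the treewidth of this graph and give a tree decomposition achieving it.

Treewidth 2.
Bags: B1 = {a, b, c}
Tree: (single bag)

With just one bag of size 3, the width is 3 − 1 = 2, so tw(G) ≤ 2. For the lower bound, the 3 vertices {a, b, c} are pairwise adjacent, and any tree decomposition puts a clique entirely inside one bag — forcing width ≥ 2. Therefore the treewidth is 2.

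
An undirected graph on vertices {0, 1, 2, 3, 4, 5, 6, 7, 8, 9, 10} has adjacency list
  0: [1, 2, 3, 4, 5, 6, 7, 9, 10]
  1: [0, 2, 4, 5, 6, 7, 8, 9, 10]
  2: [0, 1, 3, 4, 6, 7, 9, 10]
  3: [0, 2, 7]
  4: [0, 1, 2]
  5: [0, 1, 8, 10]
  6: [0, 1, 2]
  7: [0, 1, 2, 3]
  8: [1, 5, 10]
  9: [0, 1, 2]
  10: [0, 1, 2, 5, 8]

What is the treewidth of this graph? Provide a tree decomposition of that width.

Treewidth 3.
Bags: B1 = {0, 1, 2, 10}  B2 = {0, 1, 2, 9}  B3 = {0, 1, 2, 4}  B4 = {0, 1, 2, 7}  B5 = {0, 1, 5, 10}  B6 = {0, 2, 3, 7}  B7 = {1, 5, 8, 10}  B8 = {0, 1, 2, 6}
Tree: B1–B2, B1–B3, B3–B4, B1–B5, B4–B6, B5–B7, B1–B8

The largest bag has 4 vertices, giving width 3; this decomposition certifies tw(G) ≤ 3. Conversely, {0, 1, 2, 4} is a clique of size 4, and the vertices of any clique must share a bag in every tree decomposition; so some bag has ≥ 4 vertices and tw(G) ≥ 3. The upper and lower bounds meet at 3, so that is the treewidth.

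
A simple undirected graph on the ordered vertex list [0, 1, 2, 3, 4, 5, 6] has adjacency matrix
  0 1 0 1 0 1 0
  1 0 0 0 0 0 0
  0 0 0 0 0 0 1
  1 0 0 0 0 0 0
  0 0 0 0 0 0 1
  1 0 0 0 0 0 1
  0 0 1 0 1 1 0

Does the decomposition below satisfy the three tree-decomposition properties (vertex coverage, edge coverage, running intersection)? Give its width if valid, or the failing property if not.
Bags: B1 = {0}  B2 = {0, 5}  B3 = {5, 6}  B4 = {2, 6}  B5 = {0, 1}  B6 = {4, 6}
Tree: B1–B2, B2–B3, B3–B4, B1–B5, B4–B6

A tree decomposition must satisfy three properties: every vertex lies in some bag; for every edge, both endpoints lie together in some bag; and for every vertex, the bags containing it form a connected subtree. Here vertex 3 appears in no bag, so the decomposition is invalid.

No — vertex 3 appears in no bag.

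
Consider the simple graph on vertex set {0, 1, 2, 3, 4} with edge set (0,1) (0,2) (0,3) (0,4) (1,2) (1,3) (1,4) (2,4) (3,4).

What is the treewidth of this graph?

A width-3 tree decomposition is:
Bags: B1 = {0, 1, 2, 4}  B2 = {0, 1, 3, 4}
Tree: B1–B2
Every bag has size at most 4, so the width is 4 − 1 = 3 and tw(G) ≤ 3. For the lower bound, the 4 vertices {0, 1, 2, 4} are pairwise adjacent, and any tree decomposition puts a clique entirely inside one bag — forcing width ≥ 3. Combining the bounds, tw(G) = 3.

3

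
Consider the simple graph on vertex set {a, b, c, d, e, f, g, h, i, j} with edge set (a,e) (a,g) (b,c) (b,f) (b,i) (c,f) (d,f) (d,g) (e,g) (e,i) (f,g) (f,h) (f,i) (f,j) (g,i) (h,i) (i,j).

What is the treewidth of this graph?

2

A width-2 tree decomposition is:
Bags: B1 = {f, h, i}  B2 = {f, g, i}  B3 = {b, f, i}  B4 = {e, g, i}  B5 = {d, f, g}  B6 = {f, i, j}  B7 = {a, e, g}  B8 = {b, c, f}
Tree: B1–B2, B2–B3, B2–B4, B2–B5, B1–B6, B4–B7, B3–B8
Every bag has size at most 3, so the width is 3 − 1 = 2 and tw(G) ≤ 2. On the other hand G contains the 3-clique {a, e, g}. A clique must lie in a single bag of any decomposition, so no decomposition can have width below 2. The upper and lower bounds meet at 2, so that is the treewidth.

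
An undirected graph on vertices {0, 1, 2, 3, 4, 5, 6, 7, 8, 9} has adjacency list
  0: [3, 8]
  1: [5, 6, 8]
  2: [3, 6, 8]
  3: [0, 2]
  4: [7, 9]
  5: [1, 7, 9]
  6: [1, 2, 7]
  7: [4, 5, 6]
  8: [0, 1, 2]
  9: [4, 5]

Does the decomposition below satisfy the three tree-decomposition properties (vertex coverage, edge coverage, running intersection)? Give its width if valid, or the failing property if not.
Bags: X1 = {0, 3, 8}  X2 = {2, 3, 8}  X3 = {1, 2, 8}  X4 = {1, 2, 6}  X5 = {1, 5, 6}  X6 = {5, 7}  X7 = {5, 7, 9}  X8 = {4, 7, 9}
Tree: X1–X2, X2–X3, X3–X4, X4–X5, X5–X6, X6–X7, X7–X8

A tree decomposition must satisfy three properties: every vertex lies in some bag; for every edge, both endpoints lie together in some bag; and for every vertex, the bags containing it form a connected subtree. Here edge (6,7) lies in no bag, so the decomposition is invalid.

No — edge (6,7) lies in no bag.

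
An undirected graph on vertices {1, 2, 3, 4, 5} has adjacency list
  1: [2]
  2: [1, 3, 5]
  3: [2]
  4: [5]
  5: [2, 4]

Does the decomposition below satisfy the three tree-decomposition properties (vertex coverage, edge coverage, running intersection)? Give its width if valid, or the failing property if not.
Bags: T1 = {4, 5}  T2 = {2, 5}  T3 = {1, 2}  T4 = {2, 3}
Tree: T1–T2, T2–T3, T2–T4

Yes; width 1.

Every vertex of G appears in some bag (union = {1, 2, 3, 4, 5}); every edge is covered by a bag; and for each vertex v the set of bags containing v is connected in the bag tree. The decomposition is therefore valid. The largest bag has 2 vertices, so the width is 1.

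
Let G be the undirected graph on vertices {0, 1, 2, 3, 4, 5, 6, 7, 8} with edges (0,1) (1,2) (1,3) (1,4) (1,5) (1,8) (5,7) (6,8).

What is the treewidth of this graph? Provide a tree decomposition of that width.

Treewidth 1.
One such decomposition:
Bags: B1 = {1, 8}  B2 = {1, 3}  B3 = {0, 1}  B4 = {1, 4}  B5 = {1, 5}  B6 = {5, 7}  B7 = {6, 8}  B8 = {1, 2}
Tree: B1–B2, B2–B3, B2–B4, B4–B5, B5–B6, B1–B7, B2–B8

Each bag holds 2 vertices, so the decomposition has width 1, which upper-bounds the treewidth. G has an edge, so its treewidth is at least 1. Hence tw(G) = 1 exactly.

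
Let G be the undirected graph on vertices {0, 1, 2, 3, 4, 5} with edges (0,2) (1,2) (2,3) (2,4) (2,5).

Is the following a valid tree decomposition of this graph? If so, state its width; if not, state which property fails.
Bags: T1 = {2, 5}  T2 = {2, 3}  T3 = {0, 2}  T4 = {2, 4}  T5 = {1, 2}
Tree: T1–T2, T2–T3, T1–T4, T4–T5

Checking the three conditions: (i) the bags cover all of {0, 1, 2, 3, 4, 5}; (ii) for each edge, some bag contains both endpoints; (iii) the bags containing any fixed vertex form a subtree. All hold, so the decomposition is valid with width 2 − 1 = 1.

Yes; width 1.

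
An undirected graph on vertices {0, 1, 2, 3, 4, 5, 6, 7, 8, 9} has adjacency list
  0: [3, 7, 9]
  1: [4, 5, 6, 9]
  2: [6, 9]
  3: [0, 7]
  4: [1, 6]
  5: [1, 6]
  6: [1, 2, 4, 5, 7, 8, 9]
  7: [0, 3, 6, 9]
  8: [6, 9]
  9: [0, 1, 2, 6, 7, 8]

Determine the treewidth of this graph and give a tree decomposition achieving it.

Each bag holds 3 vertices, so the decomposition has width 2, which upper-bounds the treewidth. On the other hand G contains the 3-clique {0, 7, 9}. A clique must lie in a single bag of any decomposition, so no decomposition can have width below 2. Hence tw(G) = 2 exactly.

Treewidth 2.
One optimal decomposition is:
Bags: B1 = {6, 7, 9}  B2 = {0, 7, 9}  B3 = {1, 6, 9}  B4 = {1, 5, 6}  B5 = {6, 8, 9}  B6 = {1, 4, 6}  B7 = {0, 3, 7}  B8 = {2, 6, 9}
Tree: B1–B2, B1–B3, B3–B4, B3–B5, B4–B6, B2–B7, B3–B8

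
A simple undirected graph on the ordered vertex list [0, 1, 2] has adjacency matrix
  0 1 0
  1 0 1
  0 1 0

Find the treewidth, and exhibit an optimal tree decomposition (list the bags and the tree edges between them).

Treewidth 1.
Bags: B1 = {1, 2}  B2 = {0, 1}
Tree: B1–B2

Every bag has size at most 2, so the width is 2 − 1 = 1 and tw(G) ≤ 1. G has an edge, so its treewidth is at least 1. The upper and lower bounds meet at 1, so that is the treewidth.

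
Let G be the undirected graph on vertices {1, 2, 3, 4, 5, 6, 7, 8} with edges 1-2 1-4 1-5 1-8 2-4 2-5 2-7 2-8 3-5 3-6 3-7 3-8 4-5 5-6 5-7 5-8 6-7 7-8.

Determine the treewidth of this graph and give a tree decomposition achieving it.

Every bag has size at most 4, so the width is 4 − 1 = 3 and tw(G) ≤ 3. On the other hand G contains the 4-clique {1, 2, 5, 8}. A clique must lie in a single bag of any decomposition, so no decomposition can have width below 3. The upper and lower bounds meet at 3, so that is the treewidth.

Treewidth 3.
One optimal decomposition is:
Bags: B1 = {1, 2, 4, 5}  B2 = {1, 2, 5, 8}  B3 = {2, 5, 7, 8}  B4 = {3, 5, 7, 8}  B5 = {3, 5, 6, 7}
Tree: B1–B2, B2–B3, B3–B4, B4–B5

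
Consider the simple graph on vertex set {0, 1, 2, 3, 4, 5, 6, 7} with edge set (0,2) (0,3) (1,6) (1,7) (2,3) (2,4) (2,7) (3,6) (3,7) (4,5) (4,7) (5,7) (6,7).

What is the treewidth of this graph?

A width-2 tree decomposition is:
Bags: B1 = {2, 3, 7}  B2 = {2, 4, 7}  B3 = {3, 6, 7}  B4 = {0, 2, 3}  B5 = {1, 6, 7}  B6 = {4, 5, 7}
Tree: B1–B2, B1–B3, B1–B4, B3–B5, B2–B6
Each bag holds 3 vertices, so the decomposition has width 2, which upper-bounds the treewidth. On the other hand G contains the 3-clique {0, 2, 3}. A clique must lie in a single bag of any decomposition, so no decomposition can have width below 2. Therefore the treewidth is 2.

2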